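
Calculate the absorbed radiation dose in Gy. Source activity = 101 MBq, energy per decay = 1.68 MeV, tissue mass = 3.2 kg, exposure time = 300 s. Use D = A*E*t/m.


A = 101 MBq = 1.0100e+08 Bq
E = 1.68 MeV = 2.69136e-13 J
D = A*E*t/m = 1.0100e+08*2.69136e-13*300/3.2
D = 0.002548 Gy


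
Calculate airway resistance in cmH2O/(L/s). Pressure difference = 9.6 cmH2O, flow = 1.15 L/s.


R = dP / flow
R = 9.6 / 1.15
R = 8.348 cmH2O/(L/s)


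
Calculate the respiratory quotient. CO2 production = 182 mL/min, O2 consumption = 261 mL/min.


RQ = VCO2 / VO2
RQ = 182 / 261
RQ = 0.6973


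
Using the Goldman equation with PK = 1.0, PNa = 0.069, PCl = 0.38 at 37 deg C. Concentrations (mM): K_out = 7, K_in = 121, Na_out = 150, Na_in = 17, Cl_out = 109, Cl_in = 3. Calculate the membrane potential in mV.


Vm = (RT/F)*ln((PK*Ko + PNa*Nao + PCl*Cli)/(PK*Ki + PNa*Nai + PCl*Clo))
Numer = 18.49, Denom = 163.593
Vm = -58.27 mV


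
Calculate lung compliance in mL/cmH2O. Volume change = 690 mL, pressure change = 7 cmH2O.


C = dV / dP
C = 690 / 7
C = 98.57 mL/cmH2O


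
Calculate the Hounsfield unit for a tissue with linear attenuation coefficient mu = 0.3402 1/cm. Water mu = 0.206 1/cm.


HU = ((mu_tissue - mu_water) / mu_water) * 1000
HU = ((0.3402 - 0.206) / 0.206) * 1000
HU = 651.5


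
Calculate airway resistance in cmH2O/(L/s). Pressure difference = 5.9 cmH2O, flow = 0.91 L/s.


R = dP / flow
R = 5.9 / 0.91
R = 6.484 cmH2O/(L/s)


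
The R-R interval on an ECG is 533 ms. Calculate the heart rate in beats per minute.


HR = 60 / RR_interval(s)
RR = 533 ms = 0.533 s
HR = 60 / 0.533 = 112.6 bpm


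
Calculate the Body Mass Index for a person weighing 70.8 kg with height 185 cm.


BMI = weight / height^2
height = 185 cm = 1.85 m
BMI = 70.8 / 1.85^2
BMI = 20.69 kg/m^2


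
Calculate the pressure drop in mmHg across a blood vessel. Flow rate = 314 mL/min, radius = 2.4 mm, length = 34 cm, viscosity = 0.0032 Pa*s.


dP = 8*mu*L*Q / (pi*r^4)
Q = 314 mL/min = 5.23333e-06 m^3/s
dP = 437.021 Pa = 437.021 / 133.322 mmHg = 3.278 mmHg


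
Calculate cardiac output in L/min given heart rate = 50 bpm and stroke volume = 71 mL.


CO = HR * SV
CO = 50 * 71 / 1000
CO = 3.55 L/min


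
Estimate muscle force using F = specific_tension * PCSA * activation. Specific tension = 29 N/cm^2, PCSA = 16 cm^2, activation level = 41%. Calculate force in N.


F = sigma * PCSA * activation
F = 29 * 16 * 0.41
F = 190.2 N


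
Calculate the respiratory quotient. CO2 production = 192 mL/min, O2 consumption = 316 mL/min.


RQ = VCO2 / VO2
RQ = 192 / 316
RQ = 0.6076


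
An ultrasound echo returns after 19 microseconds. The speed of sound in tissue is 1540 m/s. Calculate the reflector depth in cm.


depth = c * t / 2
t = 19 us = 1.9000e-05 s
depth = 1540 * 1.9000e-05 / 2
depth = 0.01463 m = 1.463 cm


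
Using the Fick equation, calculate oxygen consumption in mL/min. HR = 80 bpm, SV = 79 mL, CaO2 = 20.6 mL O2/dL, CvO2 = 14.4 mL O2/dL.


CO = HR*SV = 80*79/1000 = 6.32 L/min
a-v O2 diff = 20.6 - 14.4 = 6.2 mL/dL
VO2 = CO * (CaO2-CvO2) * 10 dL/L
VO2 = 6.32 * 6.2 * 10
VO2 = 391.8 mL/min


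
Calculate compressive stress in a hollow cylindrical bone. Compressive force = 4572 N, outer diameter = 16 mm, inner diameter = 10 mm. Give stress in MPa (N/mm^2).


A = pi*(r_o^2 - r_i^2)
r_o = 8 mm, r_i = 5 mm
A = 122.522 mm^2
sigma = F/A = 4572 / 122.522
sigma = 37.32 MPa


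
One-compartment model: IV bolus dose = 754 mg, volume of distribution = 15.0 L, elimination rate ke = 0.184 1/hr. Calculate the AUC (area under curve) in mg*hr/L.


C0 = Dose/Vd = 754/15.0 = 50.2667 mg/L
AUC = C0/ke = 50.2667/0.184
AUC = 273.2 mg*hr/L


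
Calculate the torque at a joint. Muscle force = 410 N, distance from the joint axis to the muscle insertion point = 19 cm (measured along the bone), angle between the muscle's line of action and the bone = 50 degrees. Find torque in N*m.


Torque = F * d * sin(theta)   (moment arm = d*sin(theta))
d = 19 cm = 0.19 m
Torque = 410 * 0.19 * sin(50)
Torque = 59.67 N*m


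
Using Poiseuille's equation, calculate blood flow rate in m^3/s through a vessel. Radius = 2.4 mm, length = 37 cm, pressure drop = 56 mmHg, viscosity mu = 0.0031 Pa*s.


Q = pi*r^4*dP / (8*mu*L)
r = 0.0024 m, L = 0.37 m
dP = 56 mmHg = 7466.032 Pa
Q = 8.4807e-05 m^3/s


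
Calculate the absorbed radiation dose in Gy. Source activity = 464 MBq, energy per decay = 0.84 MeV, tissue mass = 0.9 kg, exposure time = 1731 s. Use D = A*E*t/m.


A = 464 MBq = 4.6400e+08 Bq
E = 0.84 MeV = 1.34568e-13 J
D = A*E*t/m = 4.6400e+08*1.34568e-13*1731/0.9
D = 0.1201 Gy


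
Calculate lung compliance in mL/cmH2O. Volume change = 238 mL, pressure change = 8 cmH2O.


C = dV / dP
C = 238 / 8
C = 29.75 mL/cmH2O


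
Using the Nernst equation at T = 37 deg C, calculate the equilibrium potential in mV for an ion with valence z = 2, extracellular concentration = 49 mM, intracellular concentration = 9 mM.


E = (RT/(zF)) * ln(C_out/C_in)
T = 37 + 273.15 = 310.15 K
E = (8.314 * 310.15 / (2 * 96485)) * ln(49/9)
E = 22.64 mV


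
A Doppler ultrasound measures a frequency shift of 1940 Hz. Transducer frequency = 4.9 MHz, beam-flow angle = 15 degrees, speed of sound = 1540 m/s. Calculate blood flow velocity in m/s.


v = fd * c / (2 * f0 * cos(theta))
v = 1940 * 1540 / (2 * 4.9000e+06 * cos(15))
v = 0.3156 m/s


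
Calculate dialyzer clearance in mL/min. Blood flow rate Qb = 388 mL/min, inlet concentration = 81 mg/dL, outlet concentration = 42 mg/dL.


K = Qb * (Cb_in - Cb_out) / Cb_in
K = 388 * (81 - 42) / 81
K = 186.8 mL/min


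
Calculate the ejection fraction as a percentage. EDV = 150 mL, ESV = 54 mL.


SV = EDV - ESV = 150 - 54 = 96 mL
EF = SV/EDV * 100 = 96/150 * 100
EF = 64%


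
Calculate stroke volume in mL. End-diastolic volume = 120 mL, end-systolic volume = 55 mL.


SV = EDV - ESV
SV = 120 - 55
SV = 65 mL


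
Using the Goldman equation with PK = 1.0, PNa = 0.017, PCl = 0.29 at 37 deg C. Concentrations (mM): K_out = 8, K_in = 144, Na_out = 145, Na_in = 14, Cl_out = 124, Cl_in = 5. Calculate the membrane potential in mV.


Vm = (RT/F)*ln((PK*Ko + PNa*Nao + PCl*Cli)/(PK*Ki + PNa*Nai + PCl*Clo))
Numer = 11.915, Denom = 180.198
Vm = -72.59 mV


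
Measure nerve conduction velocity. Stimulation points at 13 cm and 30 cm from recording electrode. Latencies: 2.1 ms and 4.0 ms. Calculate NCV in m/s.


Distance = (30 - 13) / 100 = 0.17 m
dt = (4.0 - 2.1) / 1000 = 0.0019 s
NCV = dist / dt = 89.47 m/s


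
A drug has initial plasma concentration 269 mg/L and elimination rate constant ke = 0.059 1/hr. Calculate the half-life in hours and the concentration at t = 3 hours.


t_half = ln(2) / ke = 0.693147 / 0.059 = 11.75 hr
C(t) = C0 * exp(-ke*t) = 269 * exp(-0.059*3)
C(3) = 225.4 mg/L


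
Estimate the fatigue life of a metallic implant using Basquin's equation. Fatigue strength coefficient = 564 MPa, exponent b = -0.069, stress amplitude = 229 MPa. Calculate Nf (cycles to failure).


sigma_a = sigma_f' * (2Nf)^b
2Nf = (sigma_a/sigma_f')^(1/b)
2Nf = (229/564)^(1/-0.069)
2Nf = 471081.41
Nf = 2.355e+05


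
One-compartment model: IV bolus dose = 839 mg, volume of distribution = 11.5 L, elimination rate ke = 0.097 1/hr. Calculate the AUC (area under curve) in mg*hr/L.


C0 = Dose/Vd = 839/11.5 = 72.9565 mg/L
AUC = C0/ke = 72.9565/0.097
AUC = 752.1 mg*hr/L


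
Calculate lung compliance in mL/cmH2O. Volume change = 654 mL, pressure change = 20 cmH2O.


C = dV / dP
C = 654 / 20
C = 32.7 mL/cmH2O


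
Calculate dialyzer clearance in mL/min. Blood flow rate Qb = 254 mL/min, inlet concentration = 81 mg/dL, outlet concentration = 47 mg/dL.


K = Qb * (Cb_in - Cb_out) / Cb_in
K = 254 * (81 - 47) / 81
K = 106.6 mL/min


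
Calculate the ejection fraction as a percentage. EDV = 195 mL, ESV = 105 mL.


SV = EDV - ESV = 195 - 105 = 90 mL
EF = SV/EDV * 100 = 90/195 * 100
EF = 46.15%


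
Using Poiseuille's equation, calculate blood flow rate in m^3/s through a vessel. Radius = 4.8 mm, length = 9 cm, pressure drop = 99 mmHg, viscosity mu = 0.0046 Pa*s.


Q = pi*r^4*dP / (8*mu*L)
r = 0.0048 m, L = 0.09 m
dP = 99 mmHg = 13198.878 Pa
Q = 0.006646 m^3/s


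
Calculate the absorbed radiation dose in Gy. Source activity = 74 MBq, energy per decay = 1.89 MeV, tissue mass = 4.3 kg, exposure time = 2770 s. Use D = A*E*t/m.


A = 74 MBq = 7.4000e+07 Bq
E = 1.89 MeV = 3.02778e-13 J
D = A*E*t/m = 7.4000e+07*3.02778e-13*2770/4.3
D = 0.01443 Gy


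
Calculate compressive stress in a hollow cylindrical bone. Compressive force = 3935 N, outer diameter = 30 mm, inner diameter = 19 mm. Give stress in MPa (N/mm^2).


A = pi*(r_o^2 - r_i^2)
r_o = 15 mm, r_i = 9.5 mm
A = 423.33 mm^2
sigma = F/A = 3935 / 423.33
sigma = 9.295 MPa


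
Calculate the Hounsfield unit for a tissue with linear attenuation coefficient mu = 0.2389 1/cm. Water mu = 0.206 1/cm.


HU = ((mu_tissue - mu_water) / mu_water) * 1000
HU = ((0.2389 - 0.206) / 0.206) * 1000
HU = 159.7


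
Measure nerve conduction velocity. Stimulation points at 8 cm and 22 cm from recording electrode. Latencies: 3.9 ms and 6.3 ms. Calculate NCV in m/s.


Distance = (22 - 8) / 100 = 0.14 m
dt = (6.3 - 3.9) / 1000 = 0.0024 s
NCV = dist / dt = 58.33 m/s


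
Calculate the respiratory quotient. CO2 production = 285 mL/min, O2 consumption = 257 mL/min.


RQ = VCO2 / VO2
RQ = 285 / 257
RQ = 1.109


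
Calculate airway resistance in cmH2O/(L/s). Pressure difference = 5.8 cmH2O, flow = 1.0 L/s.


R = dP / flow
R = 5.8 / 1.0
R = 5.8 cmH2O/(L/s)


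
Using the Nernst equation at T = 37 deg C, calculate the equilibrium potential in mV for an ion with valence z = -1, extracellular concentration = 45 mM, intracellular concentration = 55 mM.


E = (RT/(zF)) * ln(C_out/C_in)
T = 37 + 273.15 = 310.15 K
E = (8.314 * 310.15 / (-1 * 96485)) * ln(45/55)
E = 5.363 mV


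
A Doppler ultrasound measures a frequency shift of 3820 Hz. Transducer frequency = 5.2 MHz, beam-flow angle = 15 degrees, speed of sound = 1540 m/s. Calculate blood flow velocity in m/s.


v = fd * c / (2 * f0 * cos(theta))
v = 3820 * 1540 / (2 * 5.2000e+06 * cos(15))
v = 0.5856 m/s


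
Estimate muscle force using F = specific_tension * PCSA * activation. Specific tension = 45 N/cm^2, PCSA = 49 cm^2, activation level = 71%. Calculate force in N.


F = sigma * PCSA * activation
F = 45 * 49 * 0.71
F = 1566 N


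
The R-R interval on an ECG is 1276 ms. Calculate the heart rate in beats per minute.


HR = 60 / RR_interval(s)
RR = 1276 ms = 1.276 s
HR = 60 / 1.276 = 47.02 bpm


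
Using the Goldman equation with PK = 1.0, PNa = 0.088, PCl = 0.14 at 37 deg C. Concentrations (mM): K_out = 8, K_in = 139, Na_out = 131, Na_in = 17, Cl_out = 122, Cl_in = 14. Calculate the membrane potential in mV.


Vm = (RT/F)*ln((PK*Ko + PNa*Nao + PCl*Cli)/(PK*Ki + PNa*Nai + PCl*Clo))
Numer = 21.488, Denom = 157.576
Vm = -53.25 mV


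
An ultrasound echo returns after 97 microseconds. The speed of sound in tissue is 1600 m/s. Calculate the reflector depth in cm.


depth = c * t / 2
t = 97 us = 9.7000e-05 s
depth = 1600 * 9.7000e-05 / 2
depth = 0.0776 m = 7.76 cm


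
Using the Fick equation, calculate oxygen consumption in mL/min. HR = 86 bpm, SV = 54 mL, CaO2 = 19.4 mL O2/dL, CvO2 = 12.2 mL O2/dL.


CO = HR*SV = 86*54/1000 = 4.644 L/min
a-v O2 diff = 19.4 - 12.2 = 7.2 mL/dL
VO2 = CO * (CaO2-CvO2) * 10 dL/L
VO2 = 4.644 * 7.2 * 10
VO2 = 334.4 mL/min


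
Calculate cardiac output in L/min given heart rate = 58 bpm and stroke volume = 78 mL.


CO = HR * SV
CO = 58 * 78 / 1000
CO = 4.524 L/min


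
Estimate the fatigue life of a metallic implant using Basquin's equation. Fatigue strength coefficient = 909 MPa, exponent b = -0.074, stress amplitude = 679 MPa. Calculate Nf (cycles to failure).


sigma_a = sigma_f' * (2Nf)^b
2Nf = (sigma_a/sigma_f')^(1/b)
2Nf = (679/909)^(1/-0.074)
2Nf = 51.532659
Nf = 25.77


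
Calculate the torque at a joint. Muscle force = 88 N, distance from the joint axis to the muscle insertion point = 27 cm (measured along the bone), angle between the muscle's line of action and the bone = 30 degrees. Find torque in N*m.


Torque = F * d * sin(theta)   (moment arm = d*sin(theta))
d = 27 cm = 0.27 m
Torque = 88 * 0.27 * sin(30)
Torque = 11.88 N*m


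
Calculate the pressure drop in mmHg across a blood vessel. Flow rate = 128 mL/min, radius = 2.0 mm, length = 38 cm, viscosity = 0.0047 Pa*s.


dP = 8*mu*L*Q / (pi*r^4)
Q = 128 mL/min = 2.13333e-06 m^3/s
dP = 606.401 Pa = 606.401 / 133.322 mmHg = 4.548 mmHg


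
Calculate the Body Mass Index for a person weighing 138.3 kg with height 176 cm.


BMI = weight / height^2
height = 176 cm = 1.76 m
BMI = 138.3 / 1.76^2
BMI = 44.65 kg/m^2


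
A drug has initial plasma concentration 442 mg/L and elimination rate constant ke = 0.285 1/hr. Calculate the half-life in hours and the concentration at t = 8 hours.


t_half = ln(2) / ke = 0.693147 / 0.285 = 2.432 hr
C(t) = C0 * exp(-ke*t) = 442 * exp(-0.285*8)
C(8) = 45.21 mg/L


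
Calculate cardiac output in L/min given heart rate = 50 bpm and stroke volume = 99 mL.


CO = HR * SV
CO = 50 * 99 / 1000
CO = 4.95 L/min


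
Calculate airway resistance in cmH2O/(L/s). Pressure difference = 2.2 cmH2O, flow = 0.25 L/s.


R = dP / flow
R = 2.2 / 0.25
R = 8.8 cmH2O/(L/s)


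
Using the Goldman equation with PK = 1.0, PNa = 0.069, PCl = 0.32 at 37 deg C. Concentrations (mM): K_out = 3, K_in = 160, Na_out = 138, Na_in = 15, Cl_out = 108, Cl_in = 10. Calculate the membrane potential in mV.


Vm = (RT/F)*ln((PK*Ko + PNa*Nao + PCl*Cli)/(PK*Ki + PNa*Nai + PCl*Clo))
Numer = 15.722, Denom = 195.595
Vm = -67.37 mV


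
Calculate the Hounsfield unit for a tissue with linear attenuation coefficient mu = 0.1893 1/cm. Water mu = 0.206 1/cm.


HU = ((mu_tissue - mu_water) / mu_water) * 1000
HU = ((0.1893 - 0.206) / 0.206) * 1000
HU = -81.07


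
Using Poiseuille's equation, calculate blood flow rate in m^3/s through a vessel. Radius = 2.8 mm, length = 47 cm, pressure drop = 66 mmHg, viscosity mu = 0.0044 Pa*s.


Q = pi*r^4*dP / (8*mu*L)
r = 0.0028 m, L = 0.47 m
dP = 66 mmHg = 8799.252 Pa
Q = 1.0270e-04 m^3/s


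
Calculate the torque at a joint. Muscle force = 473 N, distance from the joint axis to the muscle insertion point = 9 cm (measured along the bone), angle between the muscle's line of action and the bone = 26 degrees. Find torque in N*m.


Torque = F * d * sin(theta)   (moment arm = d*sin(theta))
d = 9 cm = 0.09 m
Torque = 473 * 0.09 * sin(26)
Torque = 18.66 N*m


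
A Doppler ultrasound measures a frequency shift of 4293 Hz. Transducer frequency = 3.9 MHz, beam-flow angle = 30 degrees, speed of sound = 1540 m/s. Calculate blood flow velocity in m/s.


v = fd * c / (2 * f0 * cos(theta))
v = 4293 * 1540 / (2 * 3.9000e+06 * cos(30))
v = 0.9787 m/s


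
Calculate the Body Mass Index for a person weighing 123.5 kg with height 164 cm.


BMI = weight / height^2
height = 164 cm = 1.64 m
BMI = 123.5 / 1.64^2
BMI = 45.92 kg/m^2


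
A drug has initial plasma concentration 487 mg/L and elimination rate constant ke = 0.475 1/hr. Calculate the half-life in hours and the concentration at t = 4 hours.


t_half = ln(2) / ke = 0.693147 / 0.475 = 1.459 hr
C(t) = C0 * exp(-ke*t) = 487 * exp(-0.475*4)
C(4) = 72.84 mg/L


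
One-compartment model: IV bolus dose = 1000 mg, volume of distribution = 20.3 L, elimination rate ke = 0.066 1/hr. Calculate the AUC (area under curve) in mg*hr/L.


C0 = Dose/Vd = 1000/20.3 = 49.2611 mg/L
AUC = C0/ke = 49.2611/0.066
AUC = 746.4 mg*hr/L


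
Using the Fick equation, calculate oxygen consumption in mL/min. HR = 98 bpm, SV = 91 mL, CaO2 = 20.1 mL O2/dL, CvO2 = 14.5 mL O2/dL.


CO = HR*SV = 98*91/1000 = 8.918 L/min
a-v O2 diff = 20.1 - 14.5 = 5.6 mL/dL
VO2 = CO * (CaO2-CvO2) * 10 dL/L
VO2 = 8.918 * 5.6 * 10
VO2 = 499.4 mL/min


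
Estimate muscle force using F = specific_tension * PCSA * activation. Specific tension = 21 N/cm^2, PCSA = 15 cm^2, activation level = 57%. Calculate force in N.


F = sigma * PCSA * activation
F = 21 * 15 * 0.57
F = 179.5 N


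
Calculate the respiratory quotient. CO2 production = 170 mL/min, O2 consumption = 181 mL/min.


RQ = VCO2 / VO2
RQ = 170 / 181
RQ = 0.9392


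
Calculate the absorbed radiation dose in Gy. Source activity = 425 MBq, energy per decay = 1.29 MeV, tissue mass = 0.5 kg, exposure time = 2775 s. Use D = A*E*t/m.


A = 425 MBq = 4.2500e+08 Bq
E = 1.29 MeV = 2.06658e-13 J
D = A*E*t/m = 4.2500e+08*2.06658e-13*2775/0.5
D = 0.4875 Gy


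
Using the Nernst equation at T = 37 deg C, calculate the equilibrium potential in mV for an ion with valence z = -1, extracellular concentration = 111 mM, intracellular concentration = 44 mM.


E = (RT/(zF)) * ln(C_out/C_in)
T = 37 + 273.15 = 310.15 K
E = (8.314 * 310.15 / (-1 * 96485)) * ln(111/44)
E = -24.73 mV


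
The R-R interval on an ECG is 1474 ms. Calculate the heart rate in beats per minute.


HR = 60 / RR_interval(s)
RR = 1474 ms = 1.474 s
HR = 60 / 1.474 = 40.71 bpm


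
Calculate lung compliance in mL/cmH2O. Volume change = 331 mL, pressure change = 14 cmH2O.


C = dV / dP
C = 331 / 14
C = 23.64 mL/cmH2O


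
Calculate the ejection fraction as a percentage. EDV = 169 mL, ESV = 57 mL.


SV = EDV - ESV = 169 - 57 = 112 mL
EF = SV/EDV * 100 = 112/169 * 100
EF = 66.27%


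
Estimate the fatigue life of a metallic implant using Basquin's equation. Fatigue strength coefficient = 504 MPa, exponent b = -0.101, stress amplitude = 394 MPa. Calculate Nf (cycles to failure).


sigma_a = sigma_f' * (2Nf)^b
2Nf = (sigma_a/sigma_f')^(1/b)
2Nf = (394/504)^(1/-0.101)
2Nf = 11.448685
Nf = 5.724


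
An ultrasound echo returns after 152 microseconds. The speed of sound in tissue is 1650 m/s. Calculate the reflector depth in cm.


depth = c * t / 2
t = 152 us = 1.5200e-04 s
depth = 1650 * 1.5200e-04 / 2
depth = 0.1254 m = 12.54 cm


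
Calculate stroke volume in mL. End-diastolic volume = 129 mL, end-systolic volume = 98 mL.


SV = EDV - ESV
SV = 129 - 98
SV = 31 mL


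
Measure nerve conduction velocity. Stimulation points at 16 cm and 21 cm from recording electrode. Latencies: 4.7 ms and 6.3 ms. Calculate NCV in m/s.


Distance = (21 - 16) / 100 = 0.05 m
dt = (6.3 - 4.7) / 1000 = 0.0016 s
NCV = dist / dt = 31.25 m/s


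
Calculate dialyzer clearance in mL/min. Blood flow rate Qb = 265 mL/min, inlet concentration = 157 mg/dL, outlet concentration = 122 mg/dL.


K = Qb * (Cb_in - Cb_out) / Cb_in
K = 265 * (157 - 122) / 157
K = 59.08 mL/min


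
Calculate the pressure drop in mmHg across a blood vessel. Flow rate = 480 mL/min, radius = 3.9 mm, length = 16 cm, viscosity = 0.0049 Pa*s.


dP = 8*mu*L*Q / (pi*r^4)
Q = 480 mL/min = 8e-06 m^3/s
dP = 69.0379 Pa = 69.0379 / 133.322 mmHg = 0.5178 mmHg


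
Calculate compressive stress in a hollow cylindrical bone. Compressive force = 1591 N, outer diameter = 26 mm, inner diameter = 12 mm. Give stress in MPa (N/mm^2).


A = pi*(r_o^2 - r_i^2)
r_o = 13 mm, r_i = 6 mm
A = 417.832 mm^2
sigma = F/A = 1591 / 417.832
sigma = 3.808 MPa


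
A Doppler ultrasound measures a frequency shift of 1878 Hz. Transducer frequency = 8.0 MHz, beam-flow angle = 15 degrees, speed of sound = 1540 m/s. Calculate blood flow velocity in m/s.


v = fd * c / (2 * f0 * cos(theta))
v = 1878 * 1540 / (2 * 8.0000e+06 * cos(15))
v = 0.1871 m/s


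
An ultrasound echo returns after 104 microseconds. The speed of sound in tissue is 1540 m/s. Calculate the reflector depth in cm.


depth = c * t / 2
t = 104 us = 1.0400e-04 s
depth = 1540 * 1.0400e-04 / 2
depth = 0.08008 m = 8.008 cm


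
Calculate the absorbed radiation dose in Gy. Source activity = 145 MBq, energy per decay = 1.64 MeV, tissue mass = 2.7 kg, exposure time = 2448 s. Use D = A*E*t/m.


A = 145 MBq = 1.4500e+08 Bq
E = 1.64 MeV = 2.62728e-13 J
D = A*E*t/m = 1.4500e+08*2.62728e-13*2448/2.7
D = 0.03454 Gy


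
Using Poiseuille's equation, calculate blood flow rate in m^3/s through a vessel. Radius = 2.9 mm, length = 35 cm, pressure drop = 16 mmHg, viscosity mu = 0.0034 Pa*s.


Q = pi*r^4*dP / (8*mu*L)
r = 0.0029 m, L = 0.35 m
dP = 16 mmHg = 2133.152 Pa
Q = 4.9788e-05 m^3/s


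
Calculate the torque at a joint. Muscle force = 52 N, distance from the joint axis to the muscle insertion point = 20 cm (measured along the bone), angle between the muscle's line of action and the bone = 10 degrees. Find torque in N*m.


Torque = F * d * sin(theta)   (moment arm = d*sin(theta))
d = 20 cm = 0.2 m
Torque = 52 * 0.2 * sin(10)
Torque = 1.806 N*m


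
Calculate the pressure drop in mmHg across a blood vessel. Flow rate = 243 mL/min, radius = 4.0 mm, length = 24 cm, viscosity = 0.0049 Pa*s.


dP = 8*mu*L*Q / (pi*r^4)
Q = 243 mL/min = 4.05e-06 m^3/s
dP = 47.3764 Pa = 47.3764 / 133.322 mmHg = 0.3554 mmHg


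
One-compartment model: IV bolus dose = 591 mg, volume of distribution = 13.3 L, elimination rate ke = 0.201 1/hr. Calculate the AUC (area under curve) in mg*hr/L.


C0 = Dose/Vd = 591/13.3 = 44.4361 mg/L
AUC = C0/ke = 44.4361/0.201
AUC = 221.1 mg*hr/L


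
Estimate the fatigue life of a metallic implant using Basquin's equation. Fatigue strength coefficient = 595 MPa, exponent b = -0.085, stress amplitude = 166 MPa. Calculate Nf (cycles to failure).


sigma_a = sigma_f' * (2Nf)^b
2Nf = (sigma_a/sigma_f')^(1/b)
2Nf = (166/595)^(1/-0.085)
2Nf = 3330100.8
Nf = 1.6651e+06


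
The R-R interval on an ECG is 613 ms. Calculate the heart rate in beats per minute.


HR = 60 / RR_interval(s)
RR = 613 ms = 0.613 s
HR = 60 / 0.613 = 97.88 bpm


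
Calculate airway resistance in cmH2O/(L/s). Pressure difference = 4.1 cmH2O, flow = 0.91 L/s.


R = dP / flow
R = 4.1 / 0.91
R = 4.505 cmH2O/(L/s)


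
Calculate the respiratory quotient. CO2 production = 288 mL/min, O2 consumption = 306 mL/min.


RQ = VCO2 / VO2
RQ = 288 / 306
RQ = 0.9412


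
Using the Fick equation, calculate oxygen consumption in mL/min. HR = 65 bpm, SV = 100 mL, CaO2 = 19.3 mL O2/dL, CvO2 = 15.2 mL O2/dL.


CO = HR*SV = 65*100/1000 = 6.5 L/min
a-v O2 diff = 19.3 - 15.2 = 4.1 mL/dL
VO2 = CO * (CaO2-CvO2) * 10 dL/L
VO2 = 6.5 * 4.1 * 10
VO2 = 266.5 mL/min


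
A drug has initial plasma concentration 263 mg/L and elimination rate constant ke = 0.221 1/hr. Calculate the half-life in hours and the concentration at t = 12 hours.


t_half = ln(2) / ke = 0.693147 / 0.221 = 3.136 hr
C(t) = C0 * exp(-ke*t) = 263 * exp(-0.221*12)
C(12) = 18.54 mg/L


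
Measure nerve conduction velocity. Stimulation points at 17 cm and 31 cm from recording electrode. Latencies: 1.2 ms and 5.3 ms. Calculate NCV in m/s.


Distance = (31 - 17) / 100 = 0.14 m
dt = (5.3 - 1.2) / 1000 = 0.0041 s
NCV = dist / dt = 34.15 m/s


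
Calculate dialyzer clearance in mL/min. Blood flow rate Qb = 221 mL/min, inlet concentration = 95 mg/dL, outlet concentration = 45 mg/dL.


K = Qb * (Cb_in - Cb_out) / Cb_in
K = 221 * (95 - 45) / 95
K = 116.3 mL/min


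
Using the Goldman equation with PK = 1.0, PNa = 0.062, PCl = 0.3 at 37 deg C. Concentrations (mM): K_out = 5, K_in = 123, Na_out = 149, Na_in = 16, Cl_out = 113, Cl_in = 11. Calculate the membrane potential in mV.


Vm = (RT/F)*ln((PK*Ko + PNa*Nao + PCl*Cli)/(PK*Ki + PNa*Nai + PCl*Clo))
Numer = 17.538, Denom = 157.892
Vm = -58.73 mV


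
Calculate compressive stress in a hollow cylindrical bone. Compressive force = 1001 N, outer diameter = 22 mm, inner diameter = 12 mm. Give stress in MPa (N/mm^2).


A = pi*(r_o^2 - r_i^2)
r_o = 11 mm, r_i = 6 mm
A = 267.035 mm^2
sigma = F/A = 1001 / 267.035
sigma = 3.749 MPa


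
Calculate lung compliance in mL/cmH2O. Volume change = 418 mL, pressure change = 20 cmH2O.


C = dV / dP
C = 418 / 20
C = 20.9 mL/cmH2O


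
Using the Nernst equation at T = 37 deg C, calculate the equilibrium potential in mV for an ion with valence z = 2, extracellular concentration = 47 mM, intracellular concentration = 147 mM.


E = (RT/(zF)) * ln(C_out/C_in)
T = 37 + 273.15 = 310.15 K
E = (8.314 * 310.15 / (2 * 96485)) * ln(47/147)
E = -15.24 mV


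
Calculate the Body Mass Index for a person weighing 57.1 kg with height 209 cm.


BMI = weight / height^2
height = 209 cm = 2.09 m
BMI = 57.1 / 2.09^2
BMI = 13.07 kg/m^2


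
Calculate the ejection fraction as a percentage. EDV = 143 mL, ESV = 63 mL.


SV = EDV - ESV = 143 - 63 = 80 mL
EF = SV/EDV * 100 = 80/143 * 100
EF = 55.94%


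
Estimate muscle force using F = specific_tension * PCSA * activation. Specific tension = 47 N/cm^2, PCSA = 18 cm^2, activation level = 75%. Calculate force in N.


F = sigma * PCSA * activation
F = 47 * 18 * 0.75
F = 634.5 N


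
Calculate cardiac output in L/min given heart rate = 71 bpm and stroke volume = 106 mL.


CO = HR * SV
CO = 71 * 106 / 1000
CO = 7.526 L/min


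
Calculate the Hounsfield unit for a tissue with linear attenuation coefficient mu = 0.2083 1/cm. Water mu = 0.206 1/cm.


HU = ((mu_tissue - mu_water) / mu_water) * 1000
HU = ((0.2083 - 0.206) / 0.206) * 1000
HU = 11.17


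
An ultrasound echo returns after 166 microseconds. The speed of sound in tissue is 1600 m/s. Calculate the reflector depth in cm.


depth = c * t / 2
t = 166 us = 1.6600e-04 s
depth = 1600 * 1.6600e-04 / 2
depth = 0.1328 m = 13.28 cm


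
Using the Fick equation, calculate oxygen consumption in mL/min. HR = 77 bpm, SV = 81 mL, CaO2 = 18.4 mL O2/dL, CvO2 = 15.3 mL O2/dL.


CO = HR*SV = 77*81/1000 = 6.237 L/min
a-v O2 diff = 18.4 - 15.3 = 3.1 mL/dL
VO2 = CO * (CaO2-CvO2) * 10 dL/L
VO2 = 6.237 * 3.1 * 10
VO2 = 193.3 mL/min


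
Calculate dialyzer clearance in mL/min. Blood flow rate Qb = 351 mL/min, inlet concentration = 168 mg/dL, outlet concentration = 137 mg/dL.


K = Qb * (Cb_in - Cb_out) / Cb_in
K = 351 * (168 - 137) / 168
K = 64.77 mL/min


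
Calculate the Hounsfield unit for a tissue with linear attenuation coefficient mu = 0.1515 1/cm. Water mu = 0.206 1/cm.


HU = ((mu_tissue - mu_water) / mu_water) * 1000
HU = ((0.1515 - 0.206) / 0.206) * 1000
HU = -264.6


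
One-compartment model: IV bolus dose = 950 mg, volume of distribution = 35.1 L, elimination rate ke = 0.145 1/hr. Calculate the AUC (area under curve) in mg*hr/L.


C0 = Dose/Vd = 950/35.1 = 27.0655 mg/L
AUC = C0/ke = 27.0655/0.145
AUC = 186.7 mg*hr/L


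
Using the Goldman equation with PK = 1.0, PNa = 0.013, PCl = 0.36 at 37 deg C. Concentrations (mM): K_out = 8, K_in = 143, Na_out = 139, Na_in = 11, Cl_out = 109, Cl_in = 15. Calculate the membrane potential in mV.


Vm = (RT/F)*ln((PK*Ko + PNa*Nao + PCl*Cli)/(PK*Ki + PNa*Nai + PCl*Clo))
Numer = 15.207, Denom = 182.383
Vm = -66.39 mV


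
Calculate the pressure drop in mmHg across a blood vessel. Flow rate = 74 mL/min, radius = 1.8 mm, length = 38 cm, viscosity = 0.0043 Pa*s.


dP = 8*mu*L*Q / (pi*r^4)
Q = 74 mL/min = 1.23333e-06 m^3/s
dP = 488.857 Pa = 488.857 / 133.322 mmHg = 3.667 mmHg


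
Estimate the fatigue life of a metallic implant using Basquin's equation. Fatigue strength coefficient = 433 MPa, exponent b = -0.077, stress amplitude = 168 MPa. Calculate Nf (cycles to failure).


sigma_a = sigma_f' * (2Nf)^b
2Nf = (sigma_a/sigma_f')^(1/b)
2Nf = (168/433)^(1/-0.077)
2Nf = 218767.1
Nf = 1.094e+05


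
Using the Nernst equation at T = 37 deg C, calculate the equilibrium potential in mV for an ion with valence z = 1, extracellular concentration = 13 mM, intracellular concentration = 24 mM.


E = (RT/(zF)) * ln(C_out/C_in)
T = 37 + 273.15 = 310.15 K
E = (8.314 * 310.15 / (1 * 96485)) * ln(13/24)
E = -16.39 mV


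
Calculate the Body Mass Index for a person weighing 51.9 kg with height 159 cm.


BMI = weight / height^2
height = 159 cm = 1.59 m
BMI = 51.9 / 1.59^2
BMI = 20.53 kg/m^2


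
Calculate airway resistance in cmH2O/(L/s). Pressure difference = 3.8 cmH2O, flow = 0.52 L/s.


R = dP / flow
R = 3.8 / 0.52
R = 7.308 cmH2O/(L/s)


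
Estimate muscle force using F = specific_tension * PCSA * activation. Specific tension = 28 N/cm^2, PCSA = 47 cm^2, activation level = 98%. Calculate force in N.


F = sigma * PCSA * activation
F = 28 * 47 * 0.98
F = 1290 N


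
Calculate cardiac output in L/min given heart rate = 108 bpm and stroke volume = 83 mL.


CO = HR * SV
CO = 108 * 83 / 1000
CO = 8.964 L/min


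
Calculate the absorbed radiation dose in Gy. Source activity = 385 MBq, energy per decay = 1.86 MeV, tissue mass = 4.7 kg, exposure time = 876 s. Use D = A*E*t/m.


A = 385 MBq = 3.8500e+08 Bq
E = 1.86 MeV = 2.97972e-13 J
D = A*E*t/m = 3.8500e+08*2.97972e-13*876/4.7
D = 0.02138 Gy


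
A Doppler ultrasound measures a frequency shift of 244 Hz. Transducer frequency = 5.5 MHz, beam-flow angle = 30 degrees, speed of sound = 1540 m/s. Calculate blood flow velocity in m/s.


v = fd * c / (2 * f0 * cos(theta))
v = 244 * 1540 / (2 * 5.5000e+06 * cos(30))
v = 0.03944 m/s


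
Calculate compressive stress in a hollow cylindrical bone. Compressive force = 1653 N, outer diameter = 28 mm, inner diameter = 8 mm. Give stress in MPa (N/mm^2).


A = pi*(r_o^2 - r_i^2)
r_o = 14 mm, r_i = 4 mm
A = 565.487 mm^2
sigma = F/A = 1653 / 565.487
sigma = 2.923 MPa


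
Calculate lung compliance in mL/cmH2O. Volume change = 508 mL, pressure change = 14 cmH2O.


C = dV / dP
C = 508 / 14
C = 36.29 mL/cmH2O


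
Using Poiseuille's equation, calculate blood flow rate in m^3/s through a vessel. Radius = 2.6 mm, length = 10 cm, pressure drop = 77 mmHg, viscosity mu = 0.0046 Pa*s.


Q = pi*r^4*dP / (8*mu*L)
r = 0.0026 m, L = 0.1 m
dP = 77 mmHg = 10265.794 Pa
Q = 4.0049e-04 m^3/s


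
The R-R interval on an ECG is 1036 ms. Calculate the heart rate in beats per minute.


HR = 60 / RR_interval(s)
RR = 1036 ms = 1.036 s
HR = 60 / 1.036 = 57.92 bpm


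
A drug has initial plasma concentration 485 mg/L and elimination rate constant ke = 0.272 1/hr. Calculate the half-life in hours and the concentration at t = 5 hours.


t_half = ln(2) / ke = 0.693147 / 0.272 = 2.548 hr
C(t) = C0 * exp(-ke*t) = 485 * exp(-0.272*5)
C(5) = 124.5 mg/L


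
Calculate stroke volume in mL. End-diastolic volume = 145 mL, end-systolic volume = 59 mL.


SV = EDV - ESV
SV = 145 - 59
SV = 86 mL


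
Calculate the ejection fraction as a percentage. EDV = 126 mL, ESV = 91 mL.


SV = EDV - ESV = 126 - 91 = 35 mL
EF = SV/EDV * 100 = 35/126 * 100
EF = 27.78%


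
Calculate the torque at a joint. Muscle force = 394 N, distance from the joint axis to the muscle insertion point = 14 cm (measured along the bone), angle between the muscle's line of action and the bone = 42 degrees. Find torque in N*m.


Torque = F * d * sin(theta)   (moment arm = d*sin(theta))
d = 14 cm = 0.14 m
Torque = 394 * 0.14 * sin(42)
Torque = 36.91 N*m


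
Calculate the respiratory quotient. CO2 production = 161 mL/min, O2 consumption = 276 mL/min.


RQ = VCO2 / VO2
RQ = 161 / 276
RQ = 0.5833


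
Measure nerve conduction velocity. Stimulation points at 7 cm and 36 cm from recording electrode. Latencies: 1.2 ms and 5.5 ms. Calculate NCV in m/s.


Distance = (36 - 7) / 100 = 0.29 m
dt = (5.5 - 1.2) / 1000 = 0.0043 s
NCV = dist / dt = 67.44 m/s


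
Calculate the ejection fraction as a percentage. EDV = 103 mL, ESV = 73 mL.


SV = EDV - ESV = 103 - 73 = 30 mL
EF = SV/EDV * 100 = 30/103 * 100
EF = 29.13%


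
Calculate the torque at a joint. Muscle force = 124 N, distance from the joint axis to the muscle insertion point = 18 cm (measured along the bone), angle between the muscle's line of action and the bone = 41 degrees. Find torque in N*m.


Torque = F * d * sin(theta)   (moment arm = d*sin(theta))
d = 18 cm = 0.18 m
Torque = 124 * 0.18 * sin(41)
Torque = 14.64 N*m


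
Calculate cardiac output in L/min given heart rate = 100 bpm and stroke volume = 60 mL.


CO = HR * SV
CO = 100 * 60 / 1000
CO = 6 L/min


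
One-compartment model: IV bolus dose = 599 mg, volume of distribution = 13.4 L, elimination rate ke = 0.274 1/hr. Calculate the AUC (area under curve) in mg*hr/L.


C0 = Dose/Vd = 599/13.4 = 44.7015 mg/L
AUC = C0/ke = 44.7015/0.274
AUC = 163.1 mg*hr/L


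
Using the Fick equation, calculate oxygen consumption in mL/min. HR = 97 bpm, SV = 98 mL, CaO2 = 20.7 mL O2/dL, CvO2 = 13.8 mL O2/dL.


CO = HR*SV = 97*98/1000 = 9.506 L/min
a-v O2 diff = 20.7 - 13.8 = 6.9 mL/dL
VO2 = CO * (CaO2-CvO2) * 10 dL/L
VO2 = 9.506 * 6.9 * 10
VO2 = 655.9 mL/min


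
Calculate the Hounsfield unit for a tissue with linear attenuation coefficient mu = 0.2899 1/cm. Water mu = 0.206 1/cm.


HU = ((mu_tissue - mu_water) / mu_water) * 1000
HU = ((0.2899 - 0.206) / 0.206) * 1000
HU = 407.3


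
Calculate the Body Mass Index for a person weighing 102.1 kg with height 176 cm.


BMI = weight / height^2
height = 176 cm = 1.76 m
BMI = 102.1 / 1.76^2
BMI = 32.96 kg/m^2


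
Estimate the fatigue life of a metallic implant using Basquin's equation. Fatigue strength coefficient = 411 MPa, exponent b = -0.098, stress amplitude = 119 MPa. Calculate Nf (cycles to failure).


sigma_a = sigma_f' * (2Nf)^b
2Nf = (sigma_a/sigma_f')^(1/b)
2Nf = (119/411)^(1/-0.098)
2Nf = 311031.73
Nf = 1.555e+05


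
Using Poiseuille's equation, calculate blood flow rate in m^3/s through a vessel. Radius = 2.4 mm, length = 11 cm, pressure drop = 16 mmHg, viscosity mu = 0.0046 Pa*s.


Q = pi*r^4*dP / (8*mu*L)
r = 0.0024 m, L = 0.11 m
dP = 16 mmHg = 2133.152 Pa
Q = 5.4926e-05 m^3/s


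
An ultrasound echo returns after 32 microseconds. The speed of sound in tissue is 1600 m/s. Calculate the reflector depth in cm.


depth = c * t / 2
t = 32 us = 3.2000e-05 s
depth = 1600 * 3.2000e-05 / 2
depth = 0.0256 m = 2.56 cm


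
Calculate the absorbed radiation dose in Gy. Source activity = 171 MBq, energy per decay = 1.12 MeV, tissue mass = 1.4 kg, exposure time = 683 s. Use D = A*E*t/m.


A = 171 MBq = 1.7100e+08 Bq
E = 1.12 MeV = 1.79424e-13 J
D = A*E*t/m = 1.7100e+08*1.79424e-13*683/1.4
D = 0.01497 Gy


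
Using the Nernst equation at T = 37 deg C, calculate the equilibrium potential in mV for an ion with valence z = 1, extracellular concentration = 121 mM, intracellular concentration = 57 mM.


E = (RT/(zF)) * ln(C_out/C_in)
T = 37 + 273.15 = 310.15 K
E = (8.314 * 310.15 / (1 * 96485)) * ln(121/57)
E = 20.12 mV


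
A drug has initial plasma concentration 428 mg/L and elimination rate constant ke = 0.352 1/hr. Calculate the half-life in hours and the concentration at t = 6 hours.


t_half = ln(2) / ke = 0.693147 / 0.352 = 1.969 hr
C(t) = C0 * exp(-ke*t) = 428 * exp(-0.352*6)
C(6) = 51.79 mg/L


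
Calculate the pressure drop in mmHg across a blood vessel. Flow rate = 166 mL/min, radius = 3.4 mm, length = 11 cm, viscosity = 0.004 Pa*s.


dP = 8*mu*L*Q / (pi*r^4)
Q = 166 mL/min = 2.76667e-06 m^3/s
dP = 23.1971 Pa = 23.1971 / 133.322 mmHg = 0.174 mmHg


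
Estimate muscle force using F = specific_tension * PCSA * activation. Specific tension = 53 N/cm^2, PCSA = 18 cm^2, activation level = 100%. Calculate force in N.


F = sigma * PCSA * activation
F = 53 * 18 * 1
F = 954 N


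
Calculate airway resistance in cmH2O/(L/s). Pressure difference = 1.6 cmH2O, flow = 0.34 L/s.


R = dP / flow
R = 1.6 / 0.34
R = 4.706 cmH2O/(L/s)


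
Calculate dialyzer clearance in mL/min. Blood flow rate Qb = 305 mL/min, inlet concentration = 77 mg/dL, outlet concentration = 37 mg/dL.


K = Qb * (Cb_in - Cb_out) / Cb_in
K = 305 * (77 - 37) / 77
K = 158.4 mL/min


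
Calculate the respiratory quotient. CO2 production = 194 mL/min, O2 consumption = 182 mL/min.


RQ = VCO2 / VO2
RQ = 194 / 182
RQ = 1.066


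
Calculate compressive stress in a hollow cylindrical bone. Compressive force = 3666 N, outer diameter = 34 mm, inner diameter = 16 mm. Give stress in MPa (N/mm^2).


A = pi*(r_o^2 - r_i^2)
r_o = 17 mm, r_i = 8 mm
A = 706.858 mm^2
sigma = F/A = 3666 / 706.858
sigma = 5.186 MPa


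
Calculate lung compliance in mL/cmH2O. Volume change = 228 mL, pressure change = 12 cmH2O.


C = dV / dP
C = 228 / 12
C = 19 mL/cmH2O


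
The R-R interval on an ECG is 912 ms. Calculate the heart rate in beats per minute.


HR = 60 / RR_interval(s)
RR = 912 ms = 0.912 s
HR = 60 / 0.912 = 65.79 bpm


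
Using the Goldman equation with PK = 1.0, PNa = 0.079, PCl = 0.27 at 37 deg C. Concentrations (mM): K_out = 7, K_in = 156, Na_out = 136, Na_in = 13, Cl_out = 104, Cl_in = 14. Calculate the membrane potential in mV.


Vm = (RT/F)*ln((PK*Ko + PNa*Nao + PCl*Cli)/(PK*Ki + PNa*Nai + PCl*Clo))
Numer = 21.524, Denom = 185.107
Vm = -57.51 mV


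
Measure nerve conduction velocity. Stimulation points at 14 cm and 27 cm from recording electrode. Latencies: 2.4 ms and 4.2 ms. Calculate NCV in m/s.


Distance = (27 - 14) / 100 = 0.13 m
dt = (4.2 - 2.4) / 1000 = 0.0018 s
NCV = dist / dt = 72.22 m/s


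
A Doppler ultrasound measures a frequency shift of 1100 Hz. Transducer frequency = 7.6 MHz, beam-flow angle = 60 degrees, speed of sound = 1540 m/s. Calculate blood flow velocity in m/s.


v = fd * c / (2 * f0 * cos(theta))
v = 1100 * 1540 / (2 * 7.6000e+06 * cos(60))
v = 0.2229 m/s


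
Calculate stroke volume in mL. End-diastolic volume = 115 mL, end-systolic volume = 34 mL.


SV = EDV - ESV
SV = 115 - 34
SV = 81 mL


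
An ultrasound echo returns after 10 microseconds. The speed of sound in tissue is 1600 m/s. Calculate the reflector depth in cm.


depth = c * t / 2
t = 10 us = 1.0000e-05 s
depth = 1600 * 1.0000e-05 / 2
depth = 0.008 m = 0.8 cm


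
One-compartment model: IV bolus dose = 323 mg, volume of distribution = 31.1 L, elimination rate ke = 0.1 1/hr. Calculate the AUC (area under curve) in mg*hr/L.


C0 = Dose/Vd = 323/31.1 = 10.3859 mg/L
AUC = C0/ke = 10.3859/0.1
AUC = 103.9 mg*hr/L


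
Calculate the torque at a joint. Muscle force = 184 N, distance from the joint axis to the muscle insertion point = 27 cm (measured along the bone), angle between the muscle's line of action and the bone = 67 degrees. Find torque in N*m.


Torque = F * d * sin(theta)   (moment arm = d*sin(theta))
d = 27 cm = 0.27 m
Torque = 184 * 0.27 * sin(67)
Torque = 45.73 N*m


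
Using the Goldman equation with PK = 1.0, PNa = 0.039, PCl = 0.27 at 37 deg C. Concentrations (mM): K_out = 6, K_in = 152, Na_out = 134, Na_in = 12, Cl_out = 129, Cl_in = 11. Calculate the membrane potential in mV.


Vm = (RT/F)*ln((PK*Ko + PNa*Nao + PCl*Cli)/(PK*Ki + PNa*Nai + PCl*Clo))
Numer = 14.196, Denom = 187.298
Vm = -68.94 mV


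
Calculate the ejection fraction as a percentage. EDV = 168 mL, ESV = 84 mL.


SV = EDV - ESV = 168 - 84 = 84 mL
EF = SV/EDV * 100 = 84/168 * 100
EF = 50%


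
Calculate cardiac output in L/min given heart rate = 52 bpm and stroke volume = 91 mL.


CO = HR * SV
CO = 52 * 91 / 1000
CO = 4.732 L/min


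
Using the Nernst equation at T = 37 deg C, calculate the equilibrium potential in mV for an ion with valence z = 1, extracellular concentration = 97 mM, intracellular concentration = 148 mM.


E = (RT/(zF)) * ln(C_out/C_in)
T = 37 + 273.15 = 310.15 K
E = (8.314 * 310.15 / (1 * 96485)) * ln(97/148)
E = -11.29 mV


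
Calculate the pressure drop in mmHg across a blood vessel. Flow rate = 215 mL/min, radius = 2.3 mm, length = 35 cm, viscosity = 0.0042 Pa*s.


dP = 8*mu*L*Q / (pi*r^4)
Q = 215 mL/min = 3.58333e-06 m^3/s
dP = 479.328 Pa = 479.328 / 133.322 mmHg = 3.595 mmHg


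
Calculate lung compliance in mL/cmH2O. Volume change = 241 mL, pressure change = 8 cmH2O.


C = dV / dP
C = 241 / 8
C = 30.12 mL/cmH2O


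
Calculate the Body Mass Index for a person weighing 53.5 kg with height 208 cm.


BMI = weight / height^2
height = 208 cm = 2.08 m
BMI = 53.5 / 2.08^2
BMI = 12.37 kg/m^2
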